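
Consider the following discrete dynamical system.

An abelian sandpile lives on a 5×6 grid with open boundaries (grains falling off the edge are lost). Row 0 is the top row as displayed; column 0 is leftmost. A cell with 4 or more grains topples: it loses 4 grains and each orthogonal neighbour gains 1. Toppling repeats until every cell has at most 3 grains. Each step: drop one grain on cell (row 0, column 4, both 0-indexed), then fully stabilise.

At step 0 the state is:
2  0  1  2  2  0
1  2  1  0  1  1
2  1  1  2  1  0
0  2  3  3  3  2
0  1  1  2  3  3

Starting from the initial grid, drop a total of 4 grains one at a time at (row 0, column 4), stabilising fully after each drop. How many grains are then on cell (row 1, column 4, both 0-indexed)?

2

[0] 2  0  1  2  2  0
1  2  1  0  1  1
2  1  1  2  1  0
0  2  3  3  3  2
0  1  1  2  3  3
[1] 2  0  1  2  3  0
1  2  1  0  1  1
2  1  1  2  1  0
0  2  3  3  3  2
0  1  1  2  3  3
[2] 2  0  1  3  0  1
1  2  1  0  2  1
2  1  1  2  1  0
0  2  3  3  3  2
0  1  1  2  3  3
[3] 2  0  1  3  1  1
1  2  1  0  2  1
2  1  1  2  1  0
0  2  3  3  3  2
0  1  1  2  3  3
[4] 2  0  1  3  2  1
1  2  1  0  2  1
2  1  1  2  1  0
0  2  3  3  3  2
0  1  1  2  3  3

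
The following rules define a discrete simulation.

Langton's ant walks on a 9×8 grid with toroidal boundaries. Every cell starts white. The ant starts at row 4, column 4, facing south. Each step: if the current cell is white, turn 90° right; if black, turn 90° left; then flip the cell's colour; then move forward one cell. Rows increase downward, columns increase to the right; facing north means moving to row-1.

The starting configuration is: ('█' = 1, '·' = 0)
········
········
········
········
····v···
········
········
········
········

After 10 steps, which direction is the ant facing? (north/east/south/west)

0) ········
········
········
········
····v···
········
········
········
········
1) ········
········
········
········
···<█···
········
········
········
········
2) ········
········
········
···^····
···██···
········
········
········
········
3) ········
········
········
···█>···
···██···
········
········
········
········
4) ········
········
········
···██···
···█v···
········
········
········
········
5) ········
········
········
···██···
···█·>··
········
········
········
········
6) ········
········
········
···██···
···█·█··
·····v··
········
········
········
7) ········
········
········
···██···
···█·█··
····<█··
········
········
········
8) ········
········
········
···██···
···█^█··
····██··
········
········
········
9) ········
········
········
···██···
···██>··
····██··
········
········
········
10) ········
········
········
···██^··
···██···
····██··
········
········
········

north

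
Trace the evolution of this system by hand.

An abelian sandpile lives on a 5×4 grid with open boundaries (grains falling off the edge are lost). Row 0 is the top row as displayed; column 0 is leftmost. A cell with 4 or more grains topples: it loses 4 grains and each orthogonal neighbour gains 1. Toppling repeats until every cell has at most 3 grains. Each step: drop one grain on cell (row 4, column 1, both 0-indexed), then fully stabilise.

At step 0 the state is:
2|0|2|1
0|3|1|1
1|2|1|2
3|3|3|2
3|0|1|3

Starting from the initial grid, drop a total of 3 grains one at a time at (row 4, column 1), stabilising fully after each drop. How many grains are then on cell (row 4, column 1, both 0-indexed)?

t=0: 2|0|2|1
0|3|1|1
1|2|1|2
3|3|3|2
3|0|1|3
t=1: 2|0|2|1
0|3|1|1
1|2|1|2
3|3|3|2
3|1|1|3
t=2: 2|0|2|1
0|3|1|1
1|2|1|2
3|3|3|2
3|2|1|3
t=3: 2|0|2|1
0|3|1|1
1|2|1|2
3|3|3|2
3|3|1|3

3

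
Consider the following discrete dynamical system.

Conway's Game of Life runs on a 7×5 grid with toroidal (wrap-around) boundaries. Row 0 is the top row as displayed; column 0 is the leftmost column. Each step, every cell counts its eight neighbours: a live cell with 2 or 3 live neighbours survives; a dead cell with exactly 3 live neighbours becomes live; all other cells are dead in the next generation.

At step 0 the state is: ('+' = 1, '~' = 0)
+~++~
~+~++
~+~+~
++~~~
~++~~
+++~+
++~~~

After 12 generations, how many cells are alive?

k=0  +~++~
~+~++
~+~+~
++~~~
~++~~
+++~+
++~~~
k=1  ~~~+~
~+~~~
~+~+~
+~~~~
~~~++
~~~++
~~~~~
k=2  ~~~~~
~~~~~
+++~~
+~++~
+~~+~
~~~++
~~~++
k=3  ~~~~~
~+~~~
+~+++
+~~+~
++~~~
+~+~~
~~~++
k=4  ~~~~~
+++++
+~++~
~~~+~
+~+~~
+~++~
~~~++
k=5  ~+~~~
+~~~~
+~~~~
~~~+~
~~+~~
+~+~~
~~+++
k=6  +++++
++~~~
~~~~+
~~~~~
~+++~
~~+~+
+~+++
k=7  ~~~~~
~~~~~
+~~~~
~~++~
~+++~
~~~~~
~~~~~
k=8  ~~~~~
~~~~~
~~~~~
~~~++
~+~+~
~~+~~
~~~~~
k=9  ~~~~~
~~~~~
~~~~~
~~+++
~~~++
~~+~~
~~~~~
k=10  ~~~~~
~~~~~
~~~+~
~~+~+
~~~~+
~~~+~
~~~~~
k=11  ~~~~~
~~~~~
~~~+~
~~~~+
~~~~+
~~~~~
~~~~~
k=12  ~~~~~
~~~~~
~~~~~
~~~++
~~~~~
~~~~~
~~~~~

2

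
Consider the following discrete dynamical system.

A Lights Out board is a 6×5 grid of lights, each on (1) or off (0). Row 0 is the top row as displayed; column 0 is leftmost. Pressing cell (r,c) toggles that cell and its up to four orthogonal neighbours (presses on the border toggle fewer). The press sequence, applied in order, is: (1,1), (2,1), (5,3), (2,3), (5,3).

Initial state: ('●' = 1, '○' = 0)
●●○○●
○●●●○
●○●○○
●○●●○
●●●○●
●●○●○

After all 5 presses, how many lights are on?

17

[0] ●●○○●
○●●●○
●○●○○
●○●●○
●●●○●
●●○●○
[1] ●○○○●
●○○●○
●●●○○
●○●●○
●●●○●
●●○●○
[2] ●○○○●
●●○●○
○○○○○
●●●●○
●●●○●
●●○●○
[3] ●○○○●
●●○●○
○○○○○
●●●●○
●●●●●
●●●○●
[4] ●○○○●
●●○○○
○○●●●
●●●○○
●●●●●
●●●○●
[5] ●○○○●
●●○○○
○○●●●
●●●○○
●●●○●
●●○●○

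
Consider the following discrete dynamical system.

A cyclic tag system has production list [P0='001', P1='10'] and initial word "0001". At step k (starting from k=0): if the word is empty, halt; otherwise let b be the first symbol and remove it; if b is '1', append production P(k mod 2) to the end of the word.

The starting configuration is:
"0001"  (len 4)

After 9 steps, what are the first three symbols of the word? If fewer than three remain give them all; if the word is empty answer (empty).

k=0  "0001"  (len 4)
k=1  "001"  (len 3)
k=2  "01"  (len 2)
k=3  "1"  (len 1)
k=4  "10"  (len 2)
k=5  "0001"  (len 4)
k=6  "001"  (len 3)
k=7  "01"  (len 2)
k=8  "1"  (len 1)
k=9  "001"  (len 3)

001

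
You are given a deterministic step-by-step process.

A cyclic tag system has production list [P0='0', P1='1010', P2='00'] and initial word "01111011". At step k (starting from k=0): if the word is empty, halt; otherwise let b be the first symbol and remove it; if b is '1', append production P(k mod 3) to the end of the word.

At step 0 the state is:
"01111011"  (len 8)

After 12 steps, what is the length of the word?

k=0  "01111011"  (len 8)
k=1  "1111011"  (len 7)
k=2  "1110111010"  (len 10)
k=3  "11011101000"  (len 11)
k=4  "10111010000"  (len 11)
k=5  "01110100001010"  (len 14)
k=6  "1110100001010"  (len 13)
k=7  "1101000010100"  (len 13)
k=8  "1010000101001010"  (len 16)
k=9  "01000010100101000"  (len 17)
k=10  "1000010100101000"  (len 16)
k=11  "0000101001010001010"  (len 19)
k=12  "000101001010001010"  (len 18)

18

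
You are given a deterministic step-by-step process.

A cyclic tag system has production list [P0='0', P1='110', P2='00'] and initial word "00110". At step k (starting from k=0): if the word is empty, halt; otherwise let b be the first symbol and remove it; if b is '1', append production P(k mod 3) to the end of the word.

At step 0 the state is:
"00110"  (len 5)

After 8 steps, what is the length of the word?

[0] "00110"  (len 5)
[1] "0110"  (len 4)
[2] "110"  (len 3)
[3] "1000"  (len 4)
[4] "0000"  (len 4)
[5] "000"  (len 3)
[6] "00"  (len 2)
[7] "0"  (len 1)
[8] (halted — word empty)

0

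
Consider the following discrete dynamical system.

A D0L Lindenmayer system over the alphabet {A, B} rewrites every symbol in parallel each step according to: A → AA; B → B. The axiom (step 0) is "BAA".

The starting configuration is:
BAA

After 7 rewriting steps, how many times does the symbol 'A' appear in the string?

gen 0: BAA
gen 1: BAAAA
gen 2: BAAAAAAAA
gen 3: BAAAAAAAAAAAAAAAA
gen 4: BAAAAAAAAAAAAAAAAAAAAAAAAAAAAAAAA
gen 5: BAAAAAAAAAAAAAAAAAAAAAAAAAAAAAAAAAAAAAAAAAAAAAAAAAAAAAAAAAAAAAAAA
gen 6: BAAAAAAAAAAAAAAAAAAAAAAAAAAAAAAAAAAAAAAAAAAAAAAAAAAAAAAAAA…AAAAAAAAAAAAAAAAAAAAAAAAAAAAAAAAAAAAAAAAAAAAAAAAAAAAAAAAAA  (len 129)
gen 7: BAAAAAAAAAAAAAAAAAAAAAAAAAAAAAAAAAAAAAAAAAAAAAAAAAAAAAAAAA…AAAAAAAAAAAAAAAAAAAAAAAAAAAAAAAAAAAAAAAAAAAAAAAAAAAAAAAAAA  (len 257)

256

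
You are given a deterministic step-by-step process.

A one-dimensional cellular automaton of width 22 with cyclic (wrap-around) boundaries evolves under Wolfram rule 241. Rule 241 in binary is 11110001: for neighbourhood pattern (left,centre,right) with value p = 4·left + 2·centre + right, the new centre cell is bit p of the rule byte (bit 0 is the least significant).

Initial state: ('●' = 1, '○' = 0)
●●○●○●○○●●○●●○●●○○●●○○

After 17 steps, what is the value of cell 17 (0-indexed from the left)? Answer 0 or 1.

step 0: ●●○●○●○○●●○●●○●●○○●●○○
step 1: ○●●○●○●○○●●○●●○●●○○●●○
step 2: ○○●●○●○●○○●●○●●○●●○○●●
step 3: ●○○●●○●○●○○●●○●●○●●○○●
step 4: ●●○○●●○●○●○○●●○●●○●●○○
step 5: ○●●○○●●○●○●○○●●○●●○●●○
step 6: ○○●●○○●●○●○●○○●●○●●○●●
step 7: ●○○●●○○●●○●○●○○●●○●●○●
step 8: ●●○○●●○○●●○●○●○○●●○●●○
step 9: ○●●○○●●○○●●○●○●○○●●○●●
step 10: ●○●●○○●●○○●●○●○●○○●●○●
step 11: ●●○●●○○●●○○●●○●○●○○●●○
step 12: ○●●○●●○○●●○○●●○●○●○○●●
step 13: ●○●●○●●○○●●○○●●○●○●○○●
step 14: ●●○●●○●●○○●●○○●●○●○●○○
step 15: ○●●○●●○●●○○●●○○●●○●○●○
step 16: ○○●●○●●○●●○○●●○○●●○●○●
step 17: ●○○●●○●●○●●○○●●○○●●○●○

1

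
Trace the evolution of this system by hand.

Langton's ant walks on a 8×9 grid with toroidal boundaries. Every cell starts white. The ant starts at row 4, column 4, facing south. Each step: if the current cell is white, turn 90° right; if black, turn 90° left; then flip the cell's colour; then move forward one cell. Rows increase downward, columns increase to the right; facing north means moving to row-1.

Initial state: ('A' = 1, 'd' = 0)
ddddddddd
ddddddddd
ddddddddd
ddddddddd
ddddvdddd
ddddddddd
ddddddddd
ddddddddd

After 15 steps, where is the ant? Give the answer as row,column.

3,4

0) ddddddddd
ddddddddd
ddddddddd
ddddddddd
ddddvdddd
ddddddddd
ddddddddd
ddddddddd
1) ddddddddd
ddddddddd
ddddddddd
ddddddddd
ddd<Adddd
ddddddddd
ddddddddd
ddddddddd
2) ddddddddd
ddddddddd
ddddddddd
ddd^ddddd
dddAAdddd
ddddddddd
ddddddddd
ddddddddd
3) ddddddddd
ddddddddd
ddddddddd
dddA>dddd
dddAAdddd
ddddddddd
ddddddddd
ddddddddd
4) ddddddddd
ddddddddd
ddddddddd
dddAAdddd
dddAvdddd
ddddddddd
ddddddddd
ddddddddd
5) ddddddddd
ddddddddd
ddddddddd
dddAAdddd
dddAd>ddd
ddddddddd
ddddddddd
ddddddddd
6) ddddddddd
ddddddddd
ddddddddd
dddAAdddd
dddAdAddd
dddddvddd
ddddddddd
ddddddddd
7) ddddddddd
ddddddddd
ddddddddd
dddAAdddd
dddAdAddd
dddd<Addd
ddddddddd
ddddddddd
8) ddddddddd
ddddddddd
ddddddddd
dddAAdddd
dddA^Addd
ddddAAddd
ddddddddd
ddddddddd
9) ddddddddd
ddddddddd
ddddddddd
dddAAdddd
dddAA>ddd
ddddAAddd
ddddddddd
ddddddddd
10) ddddddddd
ddddddddd
ddddddddd
dddAA^ddd
dddAAdddd
ddddAAddd
ddddddddd
ddddddddd
11) ddddddddd
ddddddddd
ddddddddd
dddAAA>dd
dddAAdddd
ddddAAddd
ddddddddd
ddddddddd
12) ddddddddd
ddddddddd
ddddddddd
dddAAAAdd
dddAAdvdd
ddddAAddd
ddddddddd
ddddddddd
13) ddddddddd
ddddddddd
ddddddddd
dddAAAAdd
dddAA<Add
ddddAAddd
ddddddddd
ddddddddd
14) ddddddddd
ddddddddd
ddddddddd
dddAA^Add
dddAAAAdd
ddddAAddd
ddddddddd
ddddddddd
15) ddddddddd
ddddddddd
ddddddddd
dddA<dAdd
dddAAAAdd
ddddAAddd
ddddddddd
ddddddddd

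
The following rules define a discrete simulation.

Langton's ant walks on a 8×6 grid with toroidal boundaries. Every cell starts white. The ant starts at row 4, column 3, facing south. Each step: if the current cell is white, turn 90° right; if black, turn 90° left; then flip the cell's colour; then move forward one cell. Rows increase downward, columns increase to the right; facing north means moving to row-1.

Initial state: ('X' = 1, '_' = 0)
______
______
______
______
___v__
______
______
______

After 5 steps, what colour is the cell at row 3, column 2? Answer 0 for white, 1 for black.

[0] ______
______
______
______
___v__
______
______
______
[1] ______
______
______
______
__<X__
______
______
______
[2] ______
______
______
__^___
__XX__
______
______
______
[3] ______
______
______
__X>__
__XX__
______
______
______
[4] ______
______
______
__XX__
__Xv__
______
______
______
[5] ______
______
______
__XX__
__X_>_
______
______
______

1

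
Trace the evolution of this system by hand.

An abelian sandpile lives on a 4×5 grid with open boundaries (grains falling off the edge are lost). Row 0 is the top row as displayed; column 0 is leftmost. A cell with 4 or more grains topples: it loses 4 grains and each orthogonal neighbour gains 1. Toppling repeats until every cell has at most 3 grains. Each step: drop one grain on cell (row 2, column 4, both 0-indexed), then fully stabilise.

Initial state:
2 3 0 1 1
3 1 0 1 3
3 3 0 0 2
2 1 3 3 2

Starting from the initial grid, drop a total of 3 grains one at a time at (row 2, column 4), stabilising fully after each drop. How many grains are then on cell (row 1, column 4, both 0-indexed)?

t=0: 2 3 0 1 1
3 1 0 1 3
3 3 0 0 2
2 1 3 3 2
t=1: 2 3 0 1 1
3 1 0 1 3
3 3 0 0 3
2 1 3 3 2
t=2: 2 3 0 1 2
3 1 0 2 0
3 3 0 1 1
2 1 3 3 3
t=3: 2 3 0 1 2
3 1 0 2 0
3 3 0 1 2
2 1 3 3 3

0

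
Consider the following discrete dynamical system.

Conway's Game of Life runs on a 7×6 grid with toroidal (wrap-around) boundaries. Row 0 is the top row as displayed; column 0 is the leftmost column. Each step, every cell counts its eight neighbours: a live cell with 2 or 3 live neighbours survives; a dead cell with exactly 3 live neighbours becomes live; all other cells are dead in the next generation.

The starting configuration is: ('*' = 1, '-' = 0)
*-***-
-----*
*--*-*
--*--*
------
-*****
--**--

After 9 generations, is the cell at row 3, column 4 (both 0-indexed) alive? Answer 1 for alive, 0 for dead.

step 0: *-***-
-----*
*--*-*
--*--*
------
-*****
--**--
step 1: -**-**
-**---
*----*
*---**
**---*
-*--*-
*-----
step 2: --**-*
--***-
----*-
----*-
-*----
-*----
*-***-
step 3: -----*
--*--*
----**
------
------
**-*--
*---**
step 4: ------
*----*
----**
------
------
**--*-
-*--*-
step 5: *----*
*---**
*---**
------
------
**---*
**---*
step 6: ------
-*----
*---*-
-----*
*-----
-*---*
----*-
step 7: ------
------
*----*
*----*
*----*
*----*
------
step 8: ------
------
*----*
-*--*-
-*--*-
*----*
------
step 9: ------
------
*----*
-*--*-
-*--*-
*----*
------

1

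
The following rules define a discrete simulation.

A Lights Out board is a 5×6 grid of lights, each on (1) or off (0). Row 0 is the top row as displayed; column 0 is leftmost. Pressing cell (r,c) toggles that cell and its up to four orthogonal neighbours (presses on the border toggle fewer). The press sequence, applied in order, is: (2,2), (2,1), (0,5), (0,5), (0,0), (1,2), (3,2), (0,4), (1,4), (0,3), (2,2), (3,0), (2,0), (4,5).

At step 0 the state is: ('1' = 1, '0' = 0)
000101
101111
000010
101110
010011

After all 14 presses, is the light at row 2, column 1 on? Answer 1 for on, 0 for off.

0

gen 0: 000101
101111
000010
101110
010011
gen 1: 000101
100111
011110
100110
010011
gen 2: 000101
110111
100110
110110
010011
gen 3: 000110
110110
100110
110110
010011
gen 4: 000101
110111
100110
110110
010011
gen 5: 110101
010111
100110
110110
010011
gen 6: 111101
001011
101110
110110
010011
gen 7: 111101
001011
100110
101010
011011
gen 8: 111010
001001
100110
101010
011011
gen 9: 111000
001110
100100
101010
011011
gen 10: 110110
001010
100100
101010
011011
gen 11: 110110
000010
111000
100010
011011
gen 12: 110110
000010
011000
010010
111011
gen 13: 110110
100010
101000
110010
111011
gen 14: 110110
100010
101000
110011
111000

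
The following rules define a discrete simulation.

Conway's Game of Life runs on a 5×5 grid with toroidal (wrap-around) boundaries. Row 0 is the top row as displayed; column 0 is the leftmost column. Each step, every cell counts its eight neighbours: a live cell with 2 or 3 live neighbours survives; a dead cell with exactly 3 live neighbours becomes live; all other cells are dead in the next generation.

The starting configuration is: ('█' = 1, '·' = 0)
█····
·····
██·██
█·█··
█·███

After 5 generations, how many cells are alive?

5

step 0: █····
·····
██·██
█·█··
█·███
step 1: ██·█·
·█···
█████
·····
█·██·
step 2: █··█·
·····
█████
·····
█·██·
step 3: ·███·
·····
█████
·····
·███·
step 4: ·█·█·
·····
█████
·····
·█·█·
step 5: ·····
·····
█████
·····
·····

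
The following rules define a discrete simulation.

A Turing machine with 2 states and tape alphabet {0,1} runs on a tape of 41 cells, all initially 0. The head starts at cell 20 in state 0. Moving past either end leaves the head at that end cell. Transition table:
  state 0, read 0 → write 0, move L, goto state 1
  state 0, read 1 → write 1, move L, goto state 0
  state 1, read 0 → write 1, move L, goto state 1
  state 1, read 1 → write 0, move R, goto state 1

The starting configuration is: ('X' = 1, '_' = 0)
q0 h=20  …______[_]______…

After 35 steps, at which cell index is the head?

14

k=0  q0 h=20  …______[_]______…
k=1  q1 h=19  …______[_]______…
k=2  q1 h=18  …______[_]X_____…
k=3  q1 h=17  …______[_]XX____…
k=4  q1 h=16  …______[_]XXX___…
k=5  q1 h=15  …______[_]XXXX__…
k=6  q1 h=14  …______[_]XXXXX_…
k=7  q1 h=13  …______[_]XXXXXX…
k=8  q1 h=12  …______[_]XXXXXX…
k=9  q1 h=11  …______[_]XXXXXX…
k=10  q1 h=10  …______[_]XXXXXX…
k=11  q1 h= 9  …______[_]XXXXXX…
k=12  q1 h= 8  …______[_]XXXXXX…
k=13  q1 h= 7  …______[_]XXXXXX…
k=14  q1 h= 6  |______[_]XXXXXX…
k=15  q1 h= 5  |_____[_]XXXXXX…
k=16  q1 h= 4  |____[_]XXXXXX…
k=17  q1 h= 3  |___[_]XXXXXX…
k=18  q1 h= 2  |__[_]XXXXXX…
k=19  q1 h= 1  |_[_]XXXXXX…
k=20  q1 h= 0  |[_]XXXXXX…
k=21  q1 h= 0  |[X]XXXXXX…
k=22  q1 h= 1  |_[X]XXXXXX…
k=23  q1 h= 2  |__[X]XXXXXX…
k=24  q1 h= 3  |___[X]XXXXXX…
k=25  q1 h= 4  |____[X]XXXXXX…
k=26  q1 h= 5  |_____[X]XXXXXX…
k=27  q1 h= 6  |______[X]XXXXXX…
k=28  q1 h= 7  …______[X]XXXXXX…
k=29  q1 h= 8  …______[X]XXXXXX…
k=30  q1 h= 9  …______[X]XXXXXX…
k=31  q1 h=10  …______[X]XXXXXX…
k=32  q1 h=11  …______[X]XXXXXX…
k=33  q1 h=12  …______[X]XXXXXX…
k=34  q1 h=13  …______[X]XXXXXX…
k=35  q1 h=14  …______[X]XXXXX_…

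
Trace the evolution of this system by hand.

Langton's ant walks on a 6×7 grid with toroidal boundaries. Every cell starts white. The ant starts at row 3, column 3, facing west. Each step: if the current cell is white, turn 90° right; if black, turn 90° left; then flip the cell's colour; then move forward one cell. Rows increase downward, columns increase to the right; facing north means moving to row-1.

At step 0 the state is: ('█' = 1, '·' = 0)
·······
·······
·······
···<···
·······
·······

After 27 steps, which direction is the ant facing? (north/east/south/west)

south

0) ·······
·······
·······
···<···
·······
·······
1) ·······
·······
···^···
···█···
·······
·······
2) ·······
·······
···█>··
···█···
·······
·······
3) ·······
·······
···██··
···█v··
·······
·······
4) ·······
·······
···██··
···<█··
·······
·······
5) ·······
·······
···██··
····█··
···v···
·······
6) ·······
·······
···██··
····█··
··<█···
·······
7) ·······
·······
···██··
··^·█··
··██···
·······
8) ·······
·······
···██··
··█>█··
··██···
·······
9) ·······
·······
···██··
··███··
··█v···
·······
10) ·······
·······
···██··
··███··
··█·>··
·······
11) ·······
·······
···██··
··███··
··█·█··
····v··
12) ·······
·······
···██··
··███··
··█·█··
···<█··
13) ·······
·······
···██··
··███··
··█^█··
···██··
14) ·······
·······
···██··
··███··
··██>··
···██··
15) ·······
·······
···██··
··██^··
··██···
···██··
16) ·······
·······
···██··
··█<···
··██···
···██··
17) ·······
·······
···██··
··█····
··█v···
···██··
18) ·······
·······
···██··
··█····
··█·>··
···██··
19) ·······
·······
···██··
··█····
··█·█··
···█v··
20) ·······
·······
···██··
··█····
··█·█··
···█·>·
21) ·····v·
·······
···██··
··█····
··█·█··
···█·█·
22) ····<█·
·······
···██··
··█····
··█·█··
···█·█·
23) ····██·
·······
···██··
··█····
··█·█··
···█^█·
24) ····██·
·······
···██··
··█····
··█·█··
···██>·
25) ····██·
·······
···██··
··█····
··█·█^·
···██··
26) ····██·
·······
···██··
··█····
··█·██>
···██··
27) ····██·
·······
···██··
··█····
··█·███
···██·v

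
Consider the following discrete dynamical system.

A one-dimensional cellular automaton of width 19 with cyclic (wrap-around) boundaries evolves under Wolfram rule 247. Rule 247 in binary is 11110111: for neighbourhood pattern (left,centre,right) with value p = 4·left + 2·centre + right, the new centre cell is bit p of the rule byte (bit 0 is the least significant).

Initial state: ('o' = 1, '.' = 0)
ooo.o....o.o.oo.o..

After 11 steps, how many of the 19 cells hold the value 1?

17

t=0: ooo.o....o.o.oo.o..
t=1: .oooooooooooo.ooooo
t=2: o.oooooooooooo.oooo
t=3: oo.oooooooooooo.ooo
t=4: ooo.oooooooooooo.oo
t=5: oooo.oooooooooooo.o
t=6: ooooo.oooooooooooo.
t=7: .ooooo.oooooooooooo
t=8: o.ooooo.ooooooooooo
t=9: oo.ooooo.oooooooooo
t=10: ooo.ooooo.ooooooooo
t=11: oooo.ooooo.oooooooo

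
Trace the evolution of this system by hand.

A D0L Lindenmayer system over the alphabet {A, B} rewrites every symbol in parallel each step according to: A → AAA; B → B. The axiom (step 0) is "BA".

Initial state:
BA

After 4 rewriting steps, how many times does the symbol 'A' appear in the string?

81

t=0: BA
t=1: BAAA
t=2: BAAAAAAAAA
t=3: BAAAAAAAAAAAAAAAAAAAAAAAAAAA
t=4: BAAAAAAAAAAAAAAAAAAAAAAAAAAAAAAAAAAAAAAAAAAAAAAAAAAAAAAAAAAAAAAAAAAAAAAAAAAAAAAAAA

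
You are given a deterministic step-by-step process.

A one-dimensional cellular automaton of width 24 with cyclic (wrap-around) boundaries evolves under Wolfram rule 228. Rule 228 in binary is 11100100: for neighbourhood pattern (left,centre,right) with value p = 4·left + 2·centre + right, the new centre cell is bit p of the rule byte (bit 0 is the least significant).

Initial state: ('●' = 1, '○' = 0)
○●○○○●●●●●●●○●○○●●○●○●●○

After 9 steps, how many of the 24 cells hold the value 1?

[0] ○●○○○●●●●●●●○●○○●●○●○●●○
[1] ○●○○○○●●●●●●●●○○○●●●●○●○
[2] ○●○○○○○●●●●●●●○○○○●●●●●○
[3] ○●○○○○○○●●●●●●○○○○○●●●●○
[4] ○●○○○○○○○●●●●●○○○○○○●●●○
[5] ○●○○○○○○○○●●●●○○○○○○○●●○
[6] ○●○○○○○○○○○●●●○○○○○○○○●○
[7] ○●○○○○○○○○○○●●○○○○○○○○●○
[8] ○●○○○○○○○○○○○●○○○○○○○○●○
[9] ○●○○○○○○○○○○○●○○○○○○○○●○

3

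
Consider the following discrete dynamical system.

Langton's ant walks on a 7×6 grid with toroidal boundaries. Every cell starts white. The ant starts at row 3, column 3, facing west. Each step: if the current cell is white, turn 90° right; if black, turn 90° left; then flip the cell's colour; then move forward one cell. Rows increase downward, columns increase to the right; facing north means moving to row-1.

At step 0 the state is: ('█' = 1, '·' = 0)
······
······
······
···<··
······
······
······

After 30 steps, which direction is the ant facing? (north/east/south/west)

[0] ······
······
······
···<··
······
······
······
[1] ······
······
···^··
···█··
······
······
······
[2] ······
······
···█>·
···█··
······
······
······
[3] ······
······
···██·
···█v·
······
······
······
[4] ······
······
···██·
···<█·
······
······
······
[5] ······
······
···██·
····█·
···v··
······
······
[6] ······
······
···██·
····█·
··<█··
······
······
[7] ······
······
···██·
··^·█·
··██··
······
······
[8] ······
······
···██·
··█>█·
··██··
······
······
[9] ······
······
···██·
··███·
··█v··
······
······
[10] ······
······
···██·
··███·
··█·>·
······
······
[11] ······
······
···██·
··███·
··█·█·
····v·
······
[12] ······
······
···██·
··███·
··█·█·
···<█·
······
[13] ······
······
···██·
··███·
··█^█·
···██·
······
[14] ······
······
···██·
··███·
··██>·
···██·
······
[15] ······
······
···██·
··██^·
··██··
···██·
······
[16] ······
······
···██·
··█<··
··██··
···██·
······
[17] ······
······
···██·
··█···
··█v··
···██·
······
[18] ······
······
···██·
··█···
··█·>·
···██·
······
[19] ······
······
···██·
··█···
··█·█·
···█v·
······
[20] ······
······
···██·
··█···
··█·█·
···█·>
······
[21] ······
······
···██·
··█···
··█·█·
···█·█
·····v
[22] ······
······
···██·
··█···
··█·█·
···█·█
····<█
[23] ······
······
···██·
··█···
··█·█·
···█^█
····██
[24] ······
······
···██·
··█···
··█·█·
···██>
····██
[25] ······
······
···██·
··█···
··█·█^
···██·
····██
[26] ······
······
···██·
··█···
>·█·██
···██·
····██
[27] ······
······
···██·
··█···
█·█·██
v··██·
····██
[28] ······
······
···██·
··█···
█·█·██
█··██<
····██
[29] ······
······
···██·
··█···
█·█·█^
█··███
····██
[30] ······
······
···██·
··█···
█·█·<·
█··███
····██

west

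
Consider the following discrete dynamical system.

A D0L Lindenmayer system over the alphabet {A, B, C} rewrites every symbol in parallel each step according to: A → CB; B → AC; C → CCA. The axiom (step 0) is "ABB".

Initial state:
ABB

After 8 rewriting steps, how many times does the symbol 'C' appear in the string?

2961

t=0: ABB
t=1: CBACAC
t=2: CCAACCBCCACBCCA
t=3: CCACCACBCBCCACCAACCCACCACBCCAACCCACCACB
t=4: CCACCACBCCACCACBCCAACCCAACCCACCACBCCACCACBCBCCACCACCACBCCACCACBCCAACCCACCACBCBCCACCACCACBCCACCACBCCAAC
t=5: CCACCACBCCACCACBCCAACCCACCACBCCACCACBCCAACCCACCACBCBCCACCA…ACBCCACCACBCCACCACBCCAACCCACCACBCCACCACBCCAACCCACCACBCBCCA  (len 267)
t=6: CCACCACBCCACCACBCCAACCCACCACBCCACCACBCCAACCCACCACBCBCCACCA…ACCACBCCAACCCACCACBCBCCACCACCACBCCACCACBCCAACCCAACCCACCACB  (len 699)
t=7: CCACCACBCCACCACBCCAACCCACCACBCCACCACBCCAACCCACCACBCBCCACCA…ACCACBCCAACCCACCACBCBCCACCACCACBCBCCACCACCACBCCACCACBCCAAC  (len 1830)
t=8: CCACCACBCCACCACBCCAACCCACCACBCCACCACBCCAACCCACCACBCBCCACCA…ACBCCACCACBCCACCACBCCAACCCACCACBCCACCACBCCAACCCACCACBCBCCA  (len 4791)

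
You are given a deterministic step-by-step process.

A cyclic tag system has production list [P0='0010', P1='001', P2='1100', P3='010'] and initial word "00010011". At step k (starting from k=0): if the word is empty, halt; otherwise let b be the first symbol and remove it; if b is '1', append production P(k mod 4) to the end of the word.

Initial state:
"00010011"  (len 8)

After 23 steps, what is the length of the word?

gen 0: "00010011"  (len 8)
gen 1: "0010011"  (len 7)
gen 2: "010011"  (len 6)
gen 3: "10011"  (len 5)
gen 4: "0011010"  (len 7)
gen 5: "011010"  (len 6)
gen 6: "11010"  (len 5)
gen 7: "10101100"  (len 8)
gen 8: "0101100010"  (len 10)
gen 9: "101100010"  (len 9)
gen 10: "01100010001"  (len 11)
gen 11: "1100010001"  (len 10)
gen 12: "100010001010"  (len 12)
gen 13: "000100010100010"  (len 15)
gen 14: "00100010100010"  (len 14)
gen 15: "0100010100010"  (len 13)
gen 16: "100010100010"  (len 12)
gen 17: "000101000100010"  (len 15)
gen 18: "00101000100010"  (len 14)
gen 19: "0101000100010"  (len 13)
gen 20: "101000100010"  (len 12)
gen 21: "010001000100010"  (len 15)
gen 22: "10001000100010"  (len 14)
gen 23: "00010001000101100"  (len 17)

17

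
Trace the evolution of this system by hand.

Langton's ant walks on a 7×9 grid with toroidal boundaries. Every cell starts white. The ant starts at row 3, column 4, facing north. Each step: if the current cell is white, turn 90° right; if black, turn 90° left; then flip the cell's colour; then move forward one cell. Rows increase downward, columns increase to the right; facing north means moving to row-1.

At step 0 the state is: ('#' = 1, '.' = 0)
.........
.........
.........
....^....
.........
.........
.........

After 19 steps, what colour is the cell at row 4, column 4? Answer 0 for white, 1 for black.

0

k=0  .........
.........
.........
....^....
.........
.........
.........
k=1  .........
.........
.........
....#>...
.........
.........
.........
k=2  .........
.........
.........
....##...
.....v...
.........
.........
k=3  .........
.........
.........
....##...
....<#...
.........
.........
k=4  .........
.........
.........
....^#...
....##...
.........
.........
k=5  .........
.........
.........
...<.#...
....##...
.........
.........
k=6  .........
.........
...^.....
...#.#...
....##...
.........
.........
k=7  .........
.........
...#>....
...#.#...
....##...
.........
.........
k=8  .........
.........
...##....
...#v#...
....##...
.........
.........
k=9  .........
.........
...##....
...<##...
....##...
.........
.........
k=10  .........
.........
...##....
....##...
...v##...
.........
.........
k=11  .........
.........
...##....
....##...
..<###...
.........
.........
k=12  .........
.........
...##....
..^.##...
..####...
.........
.........
k=13  .........
.........
...##....
..#>##...
..####...
.........
.........
k=14  .........
.........
...##....
..####...
..#v##...
.........
.........
k=15  .........
.........
...##....
..####...
..#.>#...
.........
.........
k=16  .........
.........
...##....
..##^#...
..#..#...
.........
.........
k=17  .........
.........
...##....
..#<.#...
..#..#...
.........
.........
k=18  .........
.........
...##....
..#..#...
..#v.#...
.........
.........
k=19  .........
.........
...##....
..#..#...
..<#.#...
.........
.........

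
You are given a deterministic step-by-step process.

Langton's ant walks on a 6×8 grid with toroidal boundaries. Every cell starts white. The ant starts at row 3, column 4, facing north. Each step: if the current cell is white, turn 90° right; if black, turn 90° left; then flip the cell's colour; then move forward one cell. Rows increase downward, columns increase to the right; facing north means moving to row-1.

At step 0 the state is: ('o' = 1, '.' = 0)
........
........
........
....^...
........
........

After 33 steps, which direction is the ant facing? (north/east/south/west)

k=0  ........
........
........
....^...
........
........
k=1  ........
........
........
....o>..
........
........
k=2  ........
........
........
....oo..
.....v..
........
k=3  ........
........
........
....oo..
....<o..
........
k=4  ........
........
........
....^o..
....oo..
........
k=5  ........
........
........
...<.o..
....oo..
........
k=6  ........
........
...^....
...o.o..
....oo..
........
k=7  ........
........
...o>...
...o.o..
....oo..
........
k=8  ........
........
...oo...
...ovo..
....oo..
........
k=9  ........
........
...oo...
...<oo..
....oo..
........
k=10  ........
........
...oo...
....oo..
...voo..
........
k=11  ........
........
...oo...
....oo..
..<ooo..
........
k=12  ........
........
...oo...
..^.oo..
..oooo..
........
k=13  ........
........
...oo...
..o>oo..
..oooo..
........
k=14  ........
........
...oo...
..oooo..
..ovoo..
........
k=15  ........
........
...oo...
..oooo..
..o.>o..
........
k=16  ........
........
...oo...
..oo^o..
..o..o..
........
k=17  ........
........
...oo...
..o<.o..
..o..o..
........
k=18  ........
........
...oo...
..o..o..
..ov.o..
........
k=19  ........
........
...oo...
..o..o..
..<o.o..
........
k=20  ........
........
...oo...
..o..o..
...o.o..
..v.....
k=21  ........
........
...oo...
..o..o..
...o.o..
.<o.....
k=22  ........
........
...oo...
..o..o..
.^.o.o..
.oo.....
k=23  ........
........
...oo...
..o..o..
.o>o.o..
.oo.....
k=24  ........
........
...oo...
..o..o..
.ooo.o..
.ov.....
k=25  ........
........
...oo...
..o..o..
.ooo.o..
.o.>....
k=26  ...v....
........
...oo...
..o..o..
.ooo.o..
.o.o....
k=27  ..<o....
........
...oo...
..o..o..
.ooo.o..
.o.o....
k=28  ..oo....
........
...oo...
..o..o..
.ooo.o..
.o^o....
k=29  ..oo....
........
...oo...
..o..o..
.ooo.o..
.oo>....
k=30  ..oo....
........
...oo...
..o..o..
.oo^.o..
.oo.....
k=31  ..oo....
........
...oo...
..o..o..
.o<..o..
.oo.....
k=32  ..oo....
........
...oo...
..o..o..
.o...o..
.ov.....
k=33  ..oo....
........
...oo...
..o..o..
.o...o..
.o.>....

east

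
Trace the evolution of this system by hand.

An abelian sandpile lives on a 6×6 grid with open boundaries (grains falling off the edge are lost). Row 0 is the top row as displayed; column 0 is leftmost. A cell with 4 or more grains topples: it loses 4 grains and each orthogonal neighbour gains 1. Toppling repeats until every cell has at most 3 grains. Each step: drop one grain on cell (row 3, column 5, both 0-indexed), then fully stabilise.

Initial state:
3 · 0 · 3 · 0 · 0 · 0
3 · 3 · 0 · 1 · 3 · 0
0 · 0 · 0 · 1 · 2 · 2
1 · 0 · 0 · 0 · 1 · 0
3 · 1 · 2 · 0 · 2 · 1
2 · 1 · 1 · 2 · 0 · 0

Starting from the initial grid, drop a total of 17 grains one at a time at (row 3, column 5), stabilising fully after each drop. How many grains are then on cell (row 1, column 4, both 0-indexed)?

[0] 3 · 0 · 3 · 0 · 0 · 0
3 · 3 · 0 · 1 · 3 · 0
0 · 0 · 0 · 1 · 2 · 2
1 · 0 · 0 · 0 · 1 · 0
3 · 1 · 2 · 0 · 2 · 1
2 · 1 · 1 · 2 · 0 · 0
[1] 3 · 0 · 3 · 0 · 0 · 0
3 · 3 · 0 · 1 · 3 · 0
0 · 0 · 0 · 1 · 2 · 2
1 · 0 · 0 · 0 · 1 · 1
3 · 1 · 2 · 0 · 2 · 1
2 · 1 · 1 · 2 · 0 · 0
[2] 3 · 0 · 3 · 0 · 0 · 0
3 · 3 · 0 · 1 · 3 · 0
0 · 0 · 0 · 1 · 2 · 2
1 · 0 · 0 · 0 · 1 · 2
3 · 1 · 2 · 0 · 2 · 1
2 · 1 · 1 · 2 · 0 · 0
[3] 3 · 0 · 3 · 0 · 0 · 0
3 · 3 · 0 · 1 · 3 · 0
0 · 0 · 0 · 1 · 2 · 2
1 · 0 · 0 · 0 · 1 · 3
3 · 1 · 2 · 0 · 2 · 1
2 · 1 · 1 · 2 · 0 · 0
[4] 3 · 0 · 3 · 0 · 0 · 0
3 · 3 · 0 · 1 · 3 · 0
0 · 0 · 0 · 1 · 2 · 3
1 · 0 · 0 · 0 · 2 · 0
3 · 1 · 2 · 0 · 2 · 2
2 · 1 · 1 · 2 · 0 · 0
[5] 3 · 0 · 3 · 0 · 0 · 0
3 · 3 · 0 · 1 · 3 · 0
0 · 0 · 0 · 1 · 2 · 3
1 · 0 · 0 · 0 · 2 · 1
3 · 1 · 2 · 0 · 2 · 2
2 · 1 · 1 · 2 · 0 · 0
[6] 3 · 0 · 3 · 0 · 0 · 0
3 · 3 · 0 · 1 · 3 · 0
0 · 0 · 0 · 1 · 2 · 3
1 · 0 · 0 · 0 · 2 · 2
3 · 1 · 2 · 0 · 2 · 2
2 · 1 · 1 · 2 · 0 · 0
[7] 3 · 0 · 3 · 0 · 0 · 0
3 · 3 · 0 · 1 · 3 · 0
0 · 0 · 0 · 1 · 2 · 3
1 · 0 · 0 · 0 · 2 · 3
3 · 1 · 2 · 0 · 2 · 2
2 · 1 · 1 · 2 · 0 · 0
[8] 3 · 0 · 3 · 0 · 0 · 0
3 · 3 · 0 · 1 · 3 · 1
0 · 0 · 0 · 1 · 3 · 0
1 · 0 · 0 · 0 · 3 · 1
3 · 1 · 2 · 0 · 2 · 3
2 · 1 · 1 · 2 · 0 · 0
[9] 3 · 0 · 3 · 0 · 0 · 0
3 · 3 · 0 · 1 · 3 · 1
0 · 0 · 0 · 1 · 3 · 0
1 · 0 · 0 · 0 · 3 · 2
3 · 1 · 2 · 0 · 2 · 3
2 · 1 · 1 · 2 · 0 · 0
[10] 3 · 0 · 3 · 0 · 0 · 0
3 · 3 · 0 · 1 · 3 · 1
0 · 0 · 0 · 1 · 3 · 0
1 · 0 · 0 · 0 · 3 · 3
3 · 1 · 2 · 0 · 2 · 3
2 · 1 · 1 · 2 · 0 · 0
[11] 3 · 0 · 3 · 0 · 1 · 0
3 · 3 · 0 · 2 · 0 · 2
0 · 0 · 0 · 2 · 1 · 2
1 · 0 · 0 · 1 · 2 · 2
3 · 1 · 2 · 1 · 0 · 1
2 · 1 · 1 · 2 · 1 · 1
[12] 3 · 0 · 3 · 0 · 1 · 0
3 · 3 · 0 · 2 · 0 · 2
0 · 0 · 0 · 2 · 1 · 2
1 · 0 · 0 · 1 · 2 · 3
3 · 1 · 2 · 1 · 0 · 1
2 · 1 · 1 · 2 · 1 · 1
[13] 3 · 0 · 3 · 0 · 1 · 0
3 · 3 · 0 · 2 · 0 · 2
0 · 0 · 0 · 2 · 1 · 3
1 · 0 · 0 · 1 · 3 · 0
3 · 1 · 2 · 1 · 0 · 2
2 · 1 · 1 · 2 · 1 · 1
[14] 3 · 0 · 3 · 0 · 1 · 0
3 · 3 · 0 · 2 · 0 · 2
0 · 0 · 0 · 2 · 1 · 3
1 · 0 · 0 · 1 · 3 · 1
3 · 1 · 2 · 1 · 0 · 2
2 · 1 · 1 · 2 · 1 · 1
[15] 3 · 0 · 3 · 0 · 1 · 0
3 · 3 · 0 · 2 · 0 · 2
0 · 0 · 0 · 2 · 1 · 3
1 · 0 · 0 · 1 · 3 · 2
3 · 1 · 2 · 1 · 0 · 2
2 · 1 · 1 · 2 · 1 · 1
[16] 3 · 0 · 3 · 0 · 1 · 0
3 · 3 · 0 · 2 · 0 · 2
0 · 0 · 0 · 2 · 1 · 3
1 · 0 · 0 · 1 · 3 · 3
3 · 1 · 2 · 1 · 0 · 2
2 · 1 · 1 · 2 · 1 · 1
[17] 3 · 0 · 3 · 0 · 1 · 0
3 · 3 · 0 · 2 · 0 · 3
0 · 0 · 0 · 2 · 3 · 0
1 · 0 · 0 · 2 · 0 · 2
3 · 1 · 2 · 1 · 1 · 3
2 · 1 · 1 · 2 · 1 · 1

0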